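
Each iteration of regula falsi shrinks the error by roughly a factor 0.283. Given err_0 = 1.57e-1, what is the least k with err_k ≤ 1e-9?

After k steps, err_k ≈ 1.57e-1·0.283^k.
Need 0.283^k ≤ 1e-9/1.57e-1 = 6.36943e-09.
k ≥ ln(6.36943e-09)/ln(0.283) = -18.8718/-1.26231 = 14.950.
Smallest integer k = 15.

15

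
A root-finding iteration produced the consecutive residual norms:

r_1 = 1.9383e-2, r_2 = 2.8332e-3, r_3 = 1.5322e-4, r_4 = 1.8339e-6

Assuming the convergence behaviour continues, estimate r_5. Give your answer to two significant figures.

First estimate the order: p ≈ ln(r_4/r_3) / ln(r_3/r_2) = ln(1.8339e-6/1.5322e-4)/ln(1.5322e-4/2.8332e-3) = ln(0.0119691)/ln(0.0540802) ≈ 1.5170.
Then r_5 ≈ r_4·(r_4/r_3)^p = 1.8339e-6·(0.0119691)^1.5170 = 1.8339e-6·0.00121456 ≈ 2.227e-09.

2.2e-9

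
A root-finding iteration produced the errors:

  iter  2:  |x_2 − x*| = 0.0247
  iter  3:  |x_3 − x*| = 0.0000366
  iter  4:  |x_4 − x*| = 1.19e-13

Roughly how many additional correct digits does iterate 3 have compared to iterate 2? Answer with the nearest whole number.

3

Digits gained ≈ log₁₀(|x_2 − x*|/|x_3 − x*|) = log₁₀(0.0247/0.0000366) = log₁₀(674.863) ≈ 2.829.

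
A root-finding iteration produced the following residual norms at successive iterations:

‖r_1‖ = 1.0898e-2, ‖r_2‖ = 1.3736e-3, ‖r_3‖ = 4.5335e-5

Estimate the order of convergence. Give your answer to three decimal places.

1.647

p ≈ ln(‖r_3‖/‖r_2‖) / ln(‖r_2‖/‖r_1‖)
  = ln(4.5335e-5/1.3736e-3) / ln(1.3736e-3/1.0898e-2)
  = ln(0.0330045) / ln(0.126041)
  = -3.411111 / -2.071148 ≈ 1.646966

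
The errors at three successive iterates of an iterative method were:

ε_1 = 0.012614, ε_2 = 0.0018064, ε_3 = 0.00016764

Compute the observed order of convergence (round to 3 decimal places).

1.223

p ≈ ln(ε_3/ε_2) / ln(ε_2/ε_1)
  = ln(0.00016764/0.0018064) / ln(0.0018064/0.012614)
  = ln(0.0928034) / ln(0.143206)
  = -2.377272 / -1.943471 ≈ 1.223209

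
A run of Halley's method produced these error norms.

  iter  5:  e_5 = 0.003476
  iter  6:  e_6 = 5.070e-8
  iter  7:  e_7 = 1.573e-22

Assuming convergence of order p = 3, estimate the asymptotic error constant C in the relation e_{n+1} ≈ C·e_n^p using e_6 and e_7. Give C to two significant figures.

C ≈ e_7 / e_6^3
  = 1.573e-22 / (5.070e-8)^3
  = 1.573e-22 / 1.30324e-22 ≈ 1.207

1.2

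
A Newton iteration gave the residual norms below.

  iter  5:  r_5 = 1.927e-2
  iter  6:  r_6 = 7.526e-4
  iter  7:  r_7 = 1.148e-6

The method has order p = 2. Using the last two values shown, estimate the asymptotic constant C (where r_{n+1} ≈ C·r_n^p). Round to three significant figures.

C ≈ r_7 / r_6^2
  = 1.148e-6 / (7.526e-4)^2
  = 1.148e-6 / 5.66407e-07 ≈ 2.0268

2.03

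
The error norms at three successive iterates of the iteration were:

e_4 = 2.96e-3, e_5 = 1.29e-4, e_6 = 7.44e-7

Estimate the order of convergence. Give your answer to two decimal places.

p ≈ ln(e_6/e_5) / ln(e_5/e_4)
  = ln(7.44e-7/1.29e-4) / ln(1.29e-4/2.96e-3)
  = ln(0.00576744) / ln(0.0435811)
  = -5.15553 / -3.13313 ≈ 1.64549

1.65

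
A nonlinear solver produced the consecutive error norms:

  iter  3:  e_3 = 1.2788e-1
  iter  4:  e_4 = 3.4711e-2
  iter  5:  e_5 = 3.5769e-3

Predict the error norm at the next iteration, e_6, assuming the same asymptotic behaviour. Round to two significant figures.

6.8e-5

First estimate the order: p ≈ ln(e_5/e_4) / ln(e_4/e_3) = ln(3.5769e-3/3.4711e-2)/ln(3.4711e-2/1.2788e-1) = ln(0.103048)/ln(0.271434) ≈ 1.7427.
Then e_6 ≈ e_5·(e_5/e_4)^p = 3.5769e-3·(0.103048)^1.7427 = 3.5769e-3·0.0190557 ≈ 6.816e-05.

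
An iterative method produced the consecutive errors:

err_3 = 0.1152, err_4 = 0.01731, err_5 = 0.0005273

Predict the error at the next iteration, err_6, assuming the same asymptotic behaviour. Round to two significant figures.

8.5e-7

First estimate the order: p ≈ ln(err_5/err_4) / ln(err_4/err_3) = ln(0.0005273/0.01731)/ln(0.01731/0.1152) = ln(0.0304622)/ln(0.15026) ≈ 1.8420.
Then err_6 ≈ err_5·(err_5/err_4)^p = 0.0005273·(0.0304622)^1.8420 = 0.0005273·0.00161097 ≈ 8.495e-07.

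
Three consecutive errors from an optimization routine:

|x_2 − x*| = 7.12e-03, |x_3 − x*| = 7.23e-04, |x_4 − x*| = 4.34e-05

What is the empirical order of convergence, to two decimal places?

p ≈ ln(|x_4 − x*|/|x_3 − x*|) / ln(|x_3 − x*|/|x_2 − x*|)
  = ln(4.34e-05/7.23e-04) / ln(7.23e-04/7.12e-03)
  = ln(0.0600277) / ln(0.101545)
  = -2.81295 / -2.28725 ≈ 1.22984

1.23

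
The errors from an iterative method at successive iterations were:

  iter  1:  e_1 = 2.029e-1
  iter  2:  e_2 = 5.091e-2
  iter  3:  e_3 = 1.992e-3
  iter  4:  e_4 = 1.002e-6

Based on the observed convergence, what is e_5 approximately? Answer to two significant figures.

1.9e-14

First estimate the order: p ≈ ln(e_4/e_3) / ln(e_3/e_2) = ln(1.002e-6/1.992e-3)/ln(1.992e-3/5.091e-2) = ln(0.000503012)/ln(0.0391279) ≈ 2.3434.
Then e_5 ≈ e_4·(e_4/e_3)^p = 1.002e-6·(0.000503012)^2.3434 = 1.002e-6·1.86414e-08 ≈ 1.868e-14.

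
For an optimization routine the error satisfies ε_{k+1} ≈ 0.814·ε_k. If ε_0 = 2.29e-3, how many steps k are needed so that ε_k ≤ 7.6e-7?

After k steps, ε_k ≈ 2.29e-3·0.814^k.
Need 0.814^k ≤ 7.6e-7/2.29e-3 = 0.000331878.
k ≥ ln(0.000331878)/ln(0.814) = -8.0107/-0.20579 = 38.927.
Smallest integer k = 39.

39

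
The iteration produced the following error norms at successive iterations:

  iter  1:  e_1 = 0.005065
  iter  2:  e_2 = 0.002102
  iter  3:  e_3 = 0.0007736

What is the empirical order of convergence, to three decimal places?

p ≈ ln(e_3/e_2) / ln(e_2/e_1)
  = ln(0.0007736/0.002102) / ln(0.002102/0.005065)
  = ln(0.36803) / ln(0.415005)
  = -0.999591 / -0.879465 ≈ 1.136590

1.137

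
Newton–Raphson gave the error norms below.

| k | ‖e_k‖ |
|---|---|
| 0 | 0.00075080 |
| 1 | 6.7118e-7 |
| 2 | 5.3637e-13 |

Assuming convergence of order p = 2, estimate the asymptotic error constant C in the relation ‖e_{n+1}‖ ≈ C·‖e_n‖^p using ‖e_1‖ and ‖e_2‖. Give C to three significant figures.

C ≈ ‖e_2‖ / ‖e_1‖^2
  = 5.3637e-13 / (6.7118e-7)^2
  = 5.3637e-13 / 4.50483e-13 ≈ 1.1907

1.19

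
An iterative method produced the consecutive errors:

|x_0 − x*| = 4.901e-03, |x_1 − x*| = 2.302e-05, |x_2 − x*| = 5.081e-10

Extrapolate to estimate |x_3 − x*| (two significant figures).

First estimate the order: p ≈ ln(|x_2 − x*|/|x_1 − x*|) / ln(|x_1 − x*|/|x_0 − x*|) = ln(5.081e-10/2.302e-05)/ln(2.302e-05/4.901e-03) = ln(2.20721e-05)/ln(0.004697) ≈ 1.9999.
Then |x_3 − x*| ≈ |x_2 − x*|·(|x_2 − x*|/|x_1 − x*|)^p = 5.081e-10·(2.20721e-05)^1.9999 = 5.081e-10·4.877e-10 ≈ 2.478e-19.

2.5e-19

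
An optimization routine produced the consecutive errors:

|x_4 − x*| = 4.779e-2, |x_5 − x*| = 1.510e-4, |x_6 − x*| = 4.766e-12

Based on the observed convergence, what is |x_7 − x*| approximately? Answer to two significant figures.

1.5e-34

First estimate the order: p ≈ ln(|x_6 − x*|/|x_5 − x*|) / ln(|x_5 − x*|/|x_4 − x*|) = ln(4.766e-12/1.510e-4)/ln(1.510e-4/4.779e-2) = ln(3.15629e-08)/ln(0.00315966) ≈ 2.9999.
Then |x_7 − x*| ≈ |x_6 − x*|·(|x_6 − x*|/|x_5 − x*|)^p = 4.766e-12·(3.15629e-08)^2.9999 = 4.766e-12·3.14978e-23 ≈ 1.501e-34.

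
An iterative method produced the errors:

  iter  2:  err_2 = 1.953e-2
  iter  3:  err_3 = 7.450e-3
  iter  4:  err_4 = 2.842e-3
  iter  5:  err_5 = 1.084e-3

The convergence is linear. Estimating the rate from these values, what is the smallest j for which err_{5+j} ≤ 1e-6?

Rate ρ ≈ err_5/err_4 = 1.084e-3/2.842e-3 = 0.3814.
After j more steps, err_{5+j} ≈ 1.084e-3·ρ^j; need ρ^j ≤ 1e-6/1.084e-3 = 0.000922509.
j ≥ ln(0.000922509)/ln(0.3814) = -6.9884/-0.96391 = 7.250.
So 8 more iterations are needed.

8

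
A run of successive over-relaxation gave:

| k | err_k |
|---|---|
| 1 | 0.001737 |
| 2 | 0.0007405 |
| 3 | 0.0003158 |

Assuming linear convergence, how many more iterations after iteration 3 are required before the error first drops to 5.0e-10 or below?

16

Rate ρ ≈ err_3/err_2 = 0.0003158/0.0007405 = 0.4265.
After j more steps, err_{3+j} ≈ 0.0003158·ρ^j; need ρ^j ≤ 5.0e-10/0.0003158 = 1.58328e-06.
j ≥ ln(1.58328e-06)/ln(0.4265) = -13.3560/-0.85214 = 15.673.
So 16 more iterations are needed.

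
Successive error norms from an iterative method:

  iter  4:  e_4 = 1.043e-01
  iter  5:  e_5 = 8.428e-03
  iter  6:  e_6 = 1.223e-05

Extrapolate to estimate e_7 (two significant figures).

5.2e-13

First estimate the order: p ≈ ln(e_6/e_5) / ln(e_5/e_4) = ln(1.223e-05/8.428e-03)/ln(8.428e-03/1.043e-01) = ln(0.00145112)/ln(0.0808054) ≈ 2.5978.
Then e_7 ≈ e_6·(e_6/e_5)^p = 1.223e-05·(0.00145112)^2.5978 = 1.223e-05·4.23324e-08 ≈ 5.177e-13.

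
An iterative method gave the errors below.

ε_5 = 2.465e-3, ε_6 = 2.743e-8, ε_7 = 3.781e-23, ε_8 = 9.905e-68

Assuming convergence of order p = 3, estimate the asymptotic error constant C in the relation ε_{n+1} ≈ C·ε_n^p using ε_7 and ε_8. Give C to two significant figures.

C ≈ ε_8 / ε_7^3
  = 9.905e-68 / (3.781e-23)^3
  = 9.905e-68 / 5.4053e-68 ≈ 1.8325

1.8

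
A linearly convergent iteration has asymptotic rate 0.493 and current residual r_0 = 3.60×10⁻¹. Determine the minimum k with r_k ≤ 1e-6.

19

After k steps, r_k ≈ 3.60×10⁻¹·0.493^k.
Need 0.493^k ≤ 1e-6/3.60×10⁻¹ = 2.77778e-06.
k ≥ ln(2.77778e-06)/ln(0.493) = -12.7939/-0.70725 = 18.090.
Smallest integer k = 19.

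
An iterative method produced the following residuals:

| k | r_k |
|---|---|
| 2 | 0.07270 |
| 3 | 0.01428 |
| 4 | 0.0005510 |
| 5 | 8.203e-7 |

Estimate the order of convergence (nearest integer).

Consecutive ratios: r_5/r_4 = 8.203e-7/0.0005510 = 0.00148875, r_4/r_3 = 0.0005510/0.01428 = 0.0385854.
p ≈ ln(0.00148875)/ln(0.0385854) = -6.5098/-3.2549 ≈ 2.00.
So the convergence is quadratic (order 2).

2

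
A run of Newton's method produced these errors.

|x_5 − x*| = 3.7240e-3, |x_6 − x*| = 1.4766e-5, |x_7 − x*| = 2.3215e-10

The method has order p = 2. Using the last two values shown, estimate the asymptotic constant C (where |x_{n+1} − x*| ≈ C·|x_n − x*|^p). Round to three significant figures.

C ≈ |x_7 − x*| / |x_6 − x*|^2
  = 2.3215e-10 / (1.4766e-5)^2
  = 2.3215e-10 / 2.18035e-10 ≈ 1.0647

1.06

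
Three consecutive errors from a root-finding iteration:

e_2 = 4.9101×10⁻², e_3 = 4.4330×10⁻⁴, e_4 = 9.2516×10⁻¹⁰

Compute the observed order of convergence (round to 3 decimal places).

p ≈ ln(e_4/e_3) / ln(e_3/e_2)
  = ln(9.2516×10⁻¹⁰/4.4330×10⁻⁴) / ln(4.4330×10⁻⁴/4.9101×10⁻²)
  = ln(2.08698e-06) / ln(0.00902833)
  = -13.079793 / -4.707388 ≈ 2.778567

2.779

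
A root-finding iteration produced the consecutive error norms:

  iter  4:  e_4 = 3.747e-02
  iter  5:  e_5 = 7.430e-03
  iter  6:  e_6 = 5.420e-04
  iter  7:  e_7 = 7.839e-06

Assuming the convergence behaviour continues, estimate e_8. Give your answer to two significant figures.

8.3e-9

First estimate the order: p ≈ ln(e_7/e_6) / ln(e_6/e_5) = ln(7.839e-06/5.420e-04)/ln(5.420e-04/7.430e-03) = ln(0.0144631)/ln(0.0729475) ≈ 1.6181.
Then e_8 ≈ e_7·(e_7/e_6)^p = 7.839e-06·(0.0144631)^1.6181 = 7.839e-06·0.00105468 ≈ 8.268e-09.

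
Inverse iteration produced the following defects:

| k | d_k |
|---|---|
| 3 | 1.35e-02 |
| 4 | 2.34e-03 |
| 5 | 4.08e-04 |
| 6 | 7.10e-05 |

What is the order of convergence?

Consecutive ratios: d_6/d_5 = 7.10e-05/4.08e-04 = 0.17402, d_5/d_4 = 4.08e-04/2.34e-03 = 0.174359.
p ≈ ln(0.17402)/ln(0.174359) = -1.7486/-1.7466 ≈ 1.00.
So the convergence is linear (order 1).

1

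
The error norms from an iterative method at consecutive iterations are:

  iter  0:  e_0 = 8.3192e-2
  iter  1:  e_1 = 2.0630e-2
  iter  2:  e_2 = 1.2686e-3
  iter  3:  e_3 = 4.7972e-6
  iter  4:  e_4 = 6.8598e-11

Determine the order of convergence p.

2

Consecutive ratios: e_4/e_3 = 6.8598e-11/4.7972e-6 = 1.42996e-05, e_3/e_2 = 4.7972e-6/1.2686e-3 = 0.00378149.
p ≈ ln(1.42996e-05)/ln(0.00378149) = -11.1553/-5.5776 ≈ 2.00.
So the convergence is quadratic (order 2).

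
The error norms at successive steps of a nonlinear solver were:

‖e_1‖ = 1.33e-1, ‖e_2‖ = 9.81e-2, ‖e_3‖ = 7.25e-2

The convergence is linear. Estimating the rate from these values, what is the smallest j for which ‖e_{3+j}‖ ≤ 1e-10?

Rate ρ ≈ ‖e_3‖/‖e_2‖ = 7.25e-2/9.81e-2 = 0.7390.
After j more steps, ‖e_{3+j}‖ ≈ 7.25e-2·ρ^j; need ρ^j ≤ 1e-10/7.25e-2 = 1.37931e-09.
j ≥ ln(1.37931e-09)/ln(0.7390) = -20.4017/-0.30246 = 67.453.
So 68 more iterations are needed.

68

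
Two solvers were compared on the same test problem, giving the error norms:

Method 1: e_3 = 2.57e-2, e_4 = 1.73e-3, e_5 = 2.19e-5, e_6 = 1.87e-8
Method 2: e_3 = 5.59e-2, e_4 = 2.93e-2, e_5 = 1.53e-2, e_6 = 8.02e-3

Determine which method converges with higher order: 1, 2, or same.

1

Method 1: p ≈ ln(1.87e-8/2.19e-5)/ln(2.19e-5/1.73e-3) ≈ 1.62.
Method 2: p ≈ ln(8.02e-3/1.53e-2)/ln(1.53e-2/2.93e-2) ≈ 0.99.
Method 1 has the higher order (≈1.6 vs ≈1.0).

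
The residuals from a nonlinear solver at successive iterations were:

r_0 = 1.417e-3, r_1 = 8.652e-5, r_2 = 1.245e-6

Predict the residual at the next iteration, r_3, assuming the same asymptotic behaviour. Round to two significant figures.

First estimate the order: p ≈ ln(r_2/r_1) / ln(r_1/r_0) = ln(1.245e-6/8.652e-5)/ln(8.652e-5/1.417e-3) = ln(0.0143897)/ln(0.0610586) ≈ 1.5169.
Then r_3 ≈ r_2·(r_2/r_1)^p = 1.245e-6·(0.0143897)^1.5169 = 1.245e-6·0.00160675 ≈ 2e-09.

2.0e-9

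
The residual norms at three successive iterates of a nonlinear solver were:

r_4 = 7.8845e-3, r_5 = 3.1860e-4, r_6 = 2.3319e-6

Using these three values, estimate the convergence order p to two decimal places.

p ≈ ln(r_6/r_5) / ln(r_5/r_4)
  = ln(2.3319e-6/3.1860e-4) / ln(3.1860e-4/7.8845e-3)
  = ln(0.00731921) / ln(0.0404084)
  = -4.91725 / -3.20872 ≈ 1.53246

1.53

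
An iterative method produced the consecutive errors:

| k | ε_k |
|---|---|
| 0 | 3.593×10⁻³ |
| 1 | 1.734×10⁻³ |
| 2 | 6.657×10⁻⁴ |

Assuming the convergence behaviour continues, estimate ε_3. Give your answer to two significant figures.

1.9e-4

First estimate the order: p ≈ ln(ε_2/ε_1) / ln(ε_1/ε_0) = ln(6.657×10⁻⁴/1.734×10⁻³)/ln(1.734×10⁻³/3.593×10⁻³) = ln(0.38391)/ln(0.482605) ≈ 1.3140.
Then ε_3 ≈ ε_2·(ε_2/ε_1)^p = 6.657×10⁻⁴·(0.38391)^1.3140 = 6.657×10⁻⁴·0.284235 ≈ 0.0001892.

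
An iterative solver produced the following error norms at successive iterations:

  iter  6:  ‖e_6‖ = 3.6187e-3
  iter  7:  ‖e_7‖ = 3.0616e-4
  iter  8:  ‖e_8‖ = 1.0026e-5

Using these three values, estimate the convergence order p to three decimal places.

p ≈ ln(‖e_8‖/‖e_7‖) / ln(‖e_7‖/‖e_6‖)
  = ln(1.0026e-5/3.0616e-4) / ln(3.0616e-4/3.6187e-3)
  = ln(0.0327476) / ln(0.084605)
  = -3.418926 / -2.469762 ≈ 1.384314

1.384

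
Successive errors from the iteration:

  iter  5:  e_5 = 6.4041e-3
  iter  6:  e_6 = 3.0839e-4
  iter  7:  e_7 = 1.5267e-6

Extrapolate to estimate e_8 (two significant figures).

1.4e-10

First estimate the order: p ≈ ln(e_7/e_6) / ln(e_6/e_5) = ln(1.5267e-6/3.0839e-4)/ln(3.0839e-4/6.4041e-3) = ln(0.00495055)/ln(0.0481551) ≈ 1.7500.
Then e_8 ≈ e_7·(e_7/e_6)^p = 1.5267e-6·(0.00495055)^1.7500 = 1.5267e-6·9.2394e-05 ≈ 1.411e-10.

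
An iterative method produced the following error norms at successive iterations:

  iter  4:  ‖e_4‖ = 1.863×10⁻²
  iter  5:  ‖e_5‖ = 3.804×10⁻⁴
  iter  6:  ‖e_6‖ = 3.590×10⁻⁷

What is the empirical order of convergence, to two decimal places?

1.79

p ≈ ln(‖e_6‖/‖e_5‖) / ln(‖e_5‖/‖e_4‖)
  = ln(3.590×10⁻⁷/3.804×10⁻⁴) / ln(3.804×10⁻⁴/1.863×10⁻²)
  = ln(0.000943743) / ln(0.0204187)
  = -6.96566 / -3.89130 ≈ 1.79006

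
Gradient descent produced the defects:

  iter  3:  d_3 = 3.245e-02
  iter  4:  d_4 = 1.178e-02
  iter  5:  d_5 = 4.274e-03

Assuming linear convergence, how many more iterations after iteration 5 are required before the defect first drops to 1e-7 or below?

11

Rate ρ ≈ d_5/d_4 = 4.274e-03/1.178e-02 = 0.3628.
After j more steps, d_{5+j} ≈ 4.274e-03·ρ^j; need ρ^j ≤ 1e-7/4.274e-03 = 2.33973e-05.
j ≥ ln(2.33973e-05)/ln(0.3628) = -10.6629/-1.01390 = 10.517.
So 11 more iterations are needed.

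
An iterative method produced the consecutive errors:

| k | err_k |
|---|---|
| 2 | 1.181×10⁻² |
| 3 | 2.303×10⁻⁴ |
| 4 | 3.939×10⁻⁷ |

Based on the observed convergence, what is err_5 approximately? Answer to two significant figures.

1.3e-11

First estimate the order: p ≈ ln(err_4/err_3) / ln(err_3/err_2) = ln(3.939×10⁻⁷/2.303×10⁻⁴)/ln(2.303×10⁻⁴/1.181×10⁻²) = ln(0.00171038)/ln(0.0195004) ≈ 1.6181.
Then err_5 ≈ err_4·(err_4/err_3)^p = 3.939×10⁻⁷·(0.00171038)^1.6181 = 3.939×10⁻⁷·3.33324e-05 ≈ 1.313e-11.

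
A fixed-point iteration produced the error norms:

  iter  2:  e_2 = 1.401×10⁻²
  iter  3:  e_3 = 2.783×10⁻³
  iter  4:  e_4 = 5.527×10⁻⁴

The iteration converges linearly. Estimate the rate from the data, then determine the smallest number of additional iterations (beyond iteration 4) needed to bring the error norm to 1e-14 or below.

Rate ρ ≈ e_4/e_3 = 5.527×10⁻⁴/2.783×10⁻³ = 0.1986.
After j more steps, e_{4+j} ≈ 5.527×10⁻⁴·ρ^j; need ρ^j ≤ 1e-14/5.527×10⁻⁴ = 1.8093e-11.
j ≥ ln(1.8093e-11)/ln(0.1986) = -24.7355/-1.61646 = 15.302.
So 16 more iterations are needed.

16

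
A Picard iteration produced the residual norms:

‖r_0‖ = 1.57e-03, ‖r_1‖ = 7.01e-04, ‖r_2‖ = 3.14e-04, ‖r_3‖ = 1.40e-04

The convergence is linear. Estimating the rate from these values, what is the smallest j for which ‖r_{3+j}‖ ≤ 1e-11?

Rate ρ ≈ ‖r_3‖/‖r_2‖ = 1.40e-04/3.14e-04 = 0.4459.
After j more steps, ‖r_{3+j}‖ ≈ 1.40e-04·ρ^j; need ρ^j ≤ 1e-11/1.40e-04 = 7.14286e-08.
j ≥ ln(7.14286e-08)/ln(0.4459) = -16.4546/-0.80766 = 20.373.
So 21 more iterations are needed.

21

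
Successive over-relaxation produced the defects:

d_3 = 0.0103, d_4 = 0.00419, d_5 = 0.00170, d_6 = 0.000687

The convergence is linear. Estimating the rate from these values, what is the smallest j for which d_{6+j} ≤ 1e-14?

28

Rate ρ ≈ d_6/d_5 = 0.000687/0.00170 = 0.4041.
After j more steps, d_{6+j} ≈ 0.000687·ρ^j; need ρ^j ≤ 1e-14/0.000687 = 1.4556e-11.
j ≥ ln(1.4556e-11)/ln(0.4041) = -24.9530/-0.90609 = 27.539.
So 28 more iterations are needed.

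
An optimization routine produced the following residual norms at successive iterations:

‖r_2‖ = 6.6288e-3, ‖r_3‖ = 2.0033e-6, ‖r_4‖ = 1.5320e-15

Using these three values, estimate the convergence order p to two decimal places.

2.59

p ≈ ln(‖r_4‖/‖r_3‖) / ln(‖r_3‖/‖r_2‖)
  = ln(1.5320e-15/2.0033e-6) / ln(2.0033e-6/6.6288e-3)
  = ln(7.64738e-10) / ln(0.000302212)
  = -20.99149 / -8.10438 ≈ 2.59014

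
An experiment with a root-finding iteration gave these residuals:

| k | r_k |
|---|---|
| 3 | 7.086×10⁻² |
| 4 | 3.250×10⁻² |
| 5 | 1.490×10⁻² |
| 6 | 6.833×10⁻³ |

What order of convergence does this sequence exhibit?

1

Consecutive ratios: r_6/r_5 = 6.833×10⁻³/1.490×10⁻² = 0.458591, r_5/r_4 = 1.490×10⁻²/3.250×10⁻² = 0.458462.
p ≈ ln(0.458591)/ln(0.458462) = -0.7796/-0.7799 ≈ 1.00.
So the convergence is linear (order 1).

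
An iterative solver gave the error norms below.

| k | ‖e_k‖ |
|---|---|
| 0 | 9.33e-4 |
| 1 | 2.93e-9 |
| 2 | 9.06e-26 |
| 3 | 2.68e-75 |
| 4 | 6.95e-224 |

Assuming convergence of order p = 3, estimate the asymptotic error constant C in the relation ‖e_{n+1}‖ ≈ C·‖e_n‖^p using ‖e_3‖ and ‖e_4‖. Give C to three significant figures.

C ≈ ‖e_4‖ / ‖e_3‖^3
  = 6.95e-224 / (2.68e-75)^3
  = 6.95e-224 / 1.92488e-224 ≈ 3.6106

3.61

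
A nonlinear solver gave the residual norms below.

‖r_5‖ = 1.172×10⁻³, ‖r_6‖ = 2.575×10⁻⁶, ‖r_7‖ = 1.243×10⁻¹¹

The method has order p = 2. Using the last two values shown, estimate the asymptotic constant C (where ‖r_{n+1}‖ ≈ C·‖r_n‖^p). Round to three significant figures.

1.87

C ≈ ‖r_7‖ / ‖r_6‖^2
  = 1.243×10⁻¹¹ / (2.575×10⁻⁶)^2
  = 1.243×10⁻¹¹ / 6.63062e-12 ≈ 1.8746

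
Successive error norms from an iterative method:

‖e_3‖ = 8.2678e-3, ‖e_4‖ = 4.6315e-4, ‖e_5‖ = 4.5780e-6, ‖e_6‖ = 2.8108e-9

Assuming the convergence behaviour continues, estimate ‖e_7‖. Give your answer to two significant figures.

First estimate the order: p ≈ ln(‖e_6‖/‖e_5‖) / ln(‖e_5‖/‖e_4‖) = ln(2.8108e-9/4.5780e-6)/ln(4.5780e-6/4.6315e-4) = ln(0.00061398)/ln(0.00988449) ≈ 1.6019.
Then ‖e_7‖ ≈ ‖e_6‖·(‖e_6‖/‖e_5‖)^p = 2.8108e-9·(0.00061398)^1.6019 = 2.8108e-9·7.16051e-06 ≈ 2.013e-14.

2.0e-14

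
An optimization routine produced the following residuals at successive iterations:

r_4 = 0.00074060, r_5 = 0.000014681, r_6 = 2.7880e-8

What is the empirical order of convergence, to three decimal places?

1.598

p ≈ ln(r_6/r_5) / ln(r_5/r_4)
  = ln(2.7880e-8/0.000014681) / ln(0.000014681/0.00074060)
  = ln(0.00189905) / ln(0.0198231)
  = -6.266402 / -3.920907 ≈ 1.598202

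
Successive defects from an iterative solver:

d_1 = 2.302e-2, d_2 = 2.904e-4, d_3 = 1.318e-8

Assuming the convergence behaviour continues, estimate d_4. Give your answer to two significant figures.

First estimate the order: p ≈ ln(d_3/d_2) / ln(d_2/d_1) = ln(1.318e-8/2.904e-4)/ln(2.904e-4/2.302e-2) = ln(4.53857e-05)/ln(0.0126151) ≈ 2.2869.
Then d_4 ≈ d_3·(d_3/d_2)^p = 1.318e-8·(4.53857e-05)^2.2869 = 1.318e-8·1.16898e-10 ≈ 1.541e-18.

1.5e-18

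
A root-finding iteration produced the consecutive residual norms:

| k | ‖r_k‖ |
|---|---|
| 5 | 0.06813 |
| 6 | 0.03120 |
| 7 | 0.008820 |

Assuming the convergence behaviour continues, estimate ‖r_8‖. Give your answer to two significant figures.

1.1e-3

First estimate the order: p ≈ ln(‖r_7‖/‖r_6‖) / ln(‖r_6‖/‖r_5‖) = ln(0.008820/0.03120)/ln(0.03120/0.06813) = ln(0.282692)/ln(0.457948) ≈ 1.6177.
Then ‖r_8‖ ≈ ‖r_7‖·(‖r_7‖/‖r_6‖)^p = 0.008820·(0.282692)^1.6177 = 0.008820·0.129536 ≈ 0.001143.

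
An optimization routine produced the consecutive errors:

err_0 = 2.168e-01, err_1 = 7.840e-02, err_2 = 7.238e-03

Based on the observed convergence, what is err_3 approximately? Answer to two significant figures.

First estimate the order: p ≈ ln(err_2/err_1) / ln(err_1/err_0) = ln(7.238e-03/7.840e-02)/ln(7.840e-02/2.168e-01) = ln(0.0923214)/ln(0.361624) ≈ 2.3423.
Then err_3 ≈ err_2·(err_2/err_1)^p = 7.238e-03·(0.0923214)^2.3423 = 7.238e-03·0.00377075 ≈ 2.729e-05.

2.7e-5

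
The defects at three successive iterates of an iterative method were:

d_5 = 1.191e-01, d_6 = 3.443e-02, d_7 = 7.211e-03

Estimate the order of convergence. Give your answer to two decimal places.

1.26

p ≈ ln(d_7/d_6) / ln(d_6/d_5)
  = ln(7.211e-03/3.443e-02) / ln(3.443e-02/1.191e-01)
  = ln(0.209439) / ln(0.289085)
  = -1.56332 / -1.24103 ≈ 1.25970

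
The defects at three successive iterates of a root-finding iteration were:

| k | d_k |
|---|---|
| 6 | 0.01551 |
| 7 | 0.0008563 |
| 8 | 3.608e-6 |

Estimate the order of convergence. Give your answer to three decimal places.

1.888

p ≈ ln(d_8/d_7) / ln(d_7/d_6)
  = ln(3.608e-6/0.0008563) / ln(0.0008563/0.01551)
  = ln(0.00421348) / ln(0.0552095)
  = -5.469466 / -2.896620 ≈ 1.888224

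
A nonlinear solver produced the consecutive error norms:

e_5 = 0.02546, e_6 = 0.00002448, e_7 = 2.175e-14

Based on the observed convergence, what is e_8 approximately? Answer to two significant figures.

First estimate the order: p ≈ ln(e_7/e_6) / ln(e_6/e_5) = ln(2.175e-14/0.00002448)/ln(0.00002448/0.02546) = ln(8.8848e-10)/ln(0.000961508) ≈ 3.0001.
Then e_8 ≈ e_7·(e_7/e_6)^p = 2.175e-14·(8.8848e-10)^3.0001 = 2.175e-14·6.99903e-28 ≈ 1.522e-41.

1.5e-41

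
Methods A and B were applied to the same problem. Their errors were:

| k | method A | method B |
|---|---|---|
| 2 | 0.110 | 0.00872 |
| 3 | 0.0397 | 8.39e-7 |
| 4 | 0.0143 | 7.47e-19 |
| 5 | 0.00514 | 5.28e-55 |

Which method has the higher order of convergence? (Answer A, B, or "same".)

Method A: p ≈ ln(0.00514/0.0143)/ln(0.0143/0.0397) ≈ 1.00.
Method B: p ≈ ln(5.28e-55/7.47e-19)/ln(7.47e-19/8.39e-7) ≈ 3.00.
Method B has the higher order (≈3.0 vs ≈1.0).

B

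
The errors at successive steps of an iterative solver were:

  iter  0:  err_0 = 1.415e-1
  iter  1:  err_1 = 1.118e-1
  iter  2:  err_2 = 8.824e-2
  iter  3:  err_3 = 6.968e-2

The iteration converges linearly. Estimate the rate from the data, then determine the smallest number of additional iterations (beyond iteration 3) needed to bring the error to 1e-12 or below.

106

Rate ρ ≈ err_3/err_2 = 6.968e-2/8.824e-2 = 0.7897.
After j more steps, err_{3+j} ≈ 6.968e-2·ρ^j; need ρ^j ≤ 1e-12/6.968e-2 = 1.43513e-11.
j ≥ ln(1.43513e-11)/ln(0.7897) = -24.9672/-0.23610 = 105.748.
So 106 more iterations are needed.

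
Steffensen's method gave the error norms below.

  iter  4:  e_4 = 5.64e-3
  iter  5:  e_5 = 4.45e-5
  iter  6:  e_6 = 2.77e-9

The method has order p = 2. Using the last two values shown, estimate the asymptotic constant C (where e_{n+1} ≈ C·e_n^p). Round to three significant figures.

C ≈ e_6 / e_5^2
  = 2.77e-9 / (4.45e-5)^2
  = 2.77e-9 / 1.98025e-09 ≈ 1.3988

1.40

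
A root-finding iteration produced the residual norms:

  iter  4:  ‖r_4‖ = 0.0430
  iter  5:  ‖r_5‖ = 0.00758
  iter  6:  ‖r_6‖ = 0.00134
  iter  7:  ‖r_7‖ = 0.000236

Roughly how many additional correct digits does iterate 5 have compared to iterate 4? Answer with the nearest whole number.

1

Digits gained ≈ log₁₀(‖r_4‖/‖r_5‖) = log₁₀(0.0430/0.00758) = log₁₀(5.67282) ≈ 0.754.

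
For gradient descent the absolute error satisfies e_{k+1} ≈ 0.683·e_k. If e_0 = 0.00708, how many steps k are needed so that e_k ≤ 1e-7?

30

After k steps, e_k ≈ 0.00708·0.683^k.
Need 0.683^k ≤ 1e-7/0.00708 = 1.41243e-05.
k ≥ ln(1.41243e-05)/ln(0.683) = -11.1676/-0.38126 = 29.291.
Smallest integer k = 30.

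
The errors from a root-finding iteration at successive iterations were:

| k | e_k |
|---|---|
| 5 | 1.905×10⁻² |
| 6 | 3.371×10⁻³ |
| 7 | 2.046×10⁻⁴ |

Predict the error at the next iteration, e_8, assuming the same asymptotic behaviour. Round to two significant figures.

First estimate the order: p ≈ ln(e_7/e_6) / ln(e_6/e_5) = ln(2.046×10⁻⁴/3.371×10⁻³)/ln(3.371×10⁻³/1.905×10⁻²) = ln(0.0606942)/ln(0.176955) ≈ 1.6179.
Then e_8 ≈ e_7·(e_7/e_6)^p = 2.046×10⁻⁴·(0.0606942)^1.6179 = 2.046×10⁻⁴·0.0107462 ≈ 2.199e-06.

2.2e-6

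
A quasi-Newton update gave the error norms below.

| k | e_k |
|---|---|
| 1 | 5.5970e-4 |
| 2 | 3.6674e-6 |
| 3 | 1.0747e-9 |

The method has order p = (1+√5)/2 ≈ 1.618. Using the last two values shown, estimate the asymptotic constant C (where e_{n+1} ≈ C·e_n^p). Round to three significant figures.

C ≈ e_3 / e_2^1.618
  = 1.0747e-9 / (3.6674e-6)^1.618
  = 1.0747e-9 / 1.60373e-09 ≈ 0.67012

0.670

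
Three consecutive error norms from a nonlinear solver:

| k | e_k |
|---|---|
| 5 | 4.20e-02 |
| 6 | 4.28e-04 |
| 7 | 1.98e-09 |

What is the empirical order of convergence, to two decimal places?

2.68

p ≈ ln(e_7/e_6) / ln(e_6/e_5)
  = ln(1.98e-09/4.28e-04) / ln(4.28e-04/4.20e-02)
  = ln(4.62617e-06) / ln(0.0101905)
  = -12.28378 / -4.58630 ≈ 2.67836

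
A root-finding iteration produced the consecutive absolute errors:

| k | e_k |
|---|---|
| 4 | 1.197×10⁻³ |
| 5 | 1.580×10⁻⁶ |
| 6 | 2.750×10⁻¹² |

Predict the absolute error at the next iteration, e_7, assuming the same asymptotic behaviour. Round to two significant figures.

8.3e-24

First estimate the order: p ≈ ln(e_6/e_5) / ln(e_5/e_4) = ln(2.750×10⁻¹²/1.580×10⁻⁶)/ln(1.580×10⁻⁶/1.197×10⁻³) = ln(1.74051e-06)/ln(0.00131997) ≈ 2.0002.
Then e_7 ≈ e_6·(e_6/e_5)^p = 2.750×10⁻¹²·(1.74051e-06)^2.0002 = 2.750×10⁻¹²·3.02135e-12 ≈ 8.309e-24.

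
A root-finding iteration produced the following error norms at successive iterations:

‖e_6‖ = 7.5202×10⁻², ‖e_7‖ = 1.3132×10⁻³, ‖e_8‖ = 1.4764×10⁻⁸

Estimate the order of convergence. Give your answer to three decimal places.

2.815

p ≈ ln(‖e_8‖/‖e_7‖) / ln(‖e_7‖/‖e_6‖)
  = ln(1.4764×10⁻⁸/1.3132×10⁻³) / ln(1.3132×10⁻³/7.5202×10⁻²)
  = ln(1.12428e-05) / ln(0.0174623)
  = -11.395783 / -4.047711 ≈ 2.815365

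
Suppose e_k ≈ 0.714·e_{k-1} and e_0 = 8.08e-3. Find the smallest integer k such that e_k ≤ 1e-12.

After k steps, e_k ≈ 8.08e-3·0.714^k.
Need 0.714^k ≤ 1e-12/8.08e-3 = 1.23762e-10.
k ≥ ln(1.23762e-10)/ln(0.714) = -22.8127/-0.33687 = 67.720.
Smallest integer k = 68.

68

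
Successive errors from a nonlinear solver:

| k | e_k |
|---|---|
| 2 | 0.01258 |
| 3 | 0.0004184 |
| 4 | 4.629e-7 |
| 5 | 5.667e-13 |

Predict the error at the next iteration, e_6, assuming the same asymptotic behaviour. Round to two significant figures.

First estimate the order: p ≈ ln(e_5/e_4) / ln(e_4/e_3) = ln(5.667e-13/4.629e-7)/ln(4.629e-7/0.0004184) = ln(1.22424e-06)/ln(0.00110636) ≈ 2.0000.
Then e_6 ≈ e_5·(e_5/e_4)^p = 5.667e-13·(1.22424e-06)^2.0000 = 5.667e-13·1.49876e-12 ≈ 8.493e-25.

8.5e-25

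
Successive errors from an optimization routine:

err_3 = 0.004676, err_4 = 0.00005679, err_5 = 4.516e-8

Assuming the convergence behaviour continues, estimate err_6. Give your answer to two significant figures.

First estimate the order: p ≈ ln(err_5/err_4) / ln(err_4/err_3) = ln(4.516e-8/0.00005679)/ln(0.00005679/0.004676) = ln(0.00079521)/ln(0.012145) ≈ 1.6180.
Then err_6 ≈ err_5·(err_5/err_4)^p = 4.516e-8·(0.00079521)^1.6180 = 4.516e-8·9.66006e-06 ≈ 4.362e-13.

4.4e-13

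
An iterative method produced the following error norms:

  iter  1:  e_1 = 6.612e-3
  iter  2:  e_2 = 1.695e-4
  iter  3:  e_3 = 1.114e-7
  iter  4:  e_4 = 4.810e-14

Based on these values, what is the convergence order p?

2

Consecutive ratios: e_4/e_3 = 4.810e-14/1.114e-7 = 4.31777e-07, e_3/e_2 = 1.114e-7/1.695e-4 = 0.000657227.
p ≈ ln(4.31777e-07)/ln(0.000657227) = -14.6554/-7.3275 ≈ 2.00.
So the convergence is quadratic (order 2).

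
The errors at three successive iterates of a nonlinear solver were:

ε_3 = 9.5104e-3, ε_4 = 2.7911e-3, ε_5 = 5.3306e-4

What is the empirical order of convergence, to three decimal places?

p ≈ ln(ε_5/ε_4) / ln(ε_4/ε_3)
  = ln(5.3306e-4/2.7911e-3) / ln(2.7911e-3/9.5104e-3)
  = ln(0.190986) / ln(0.293479)
  = -1.655555 / -1.225949 ≈ 1.350427

1.350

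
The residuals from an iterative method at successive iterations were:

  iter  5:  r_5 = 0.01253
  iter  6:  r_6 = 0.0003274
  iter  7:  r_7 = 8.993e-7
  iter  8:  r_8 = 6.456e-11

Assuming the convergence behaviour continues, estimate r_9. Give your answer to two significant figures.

First estimate the order: p ≈ ln(r_8/r_7) / ln(r_7/r_6) = ln(6.456e-11/8.993e-7)/ln(8.993e-7/0.0003274) = ln(7.17892e-05)/ln(0.00274679) ≈ 1.6180.
Then r_9 ≈ r_8·(r_8/r_7)^p = 6.456e-11·(7.17892e-05)^1.6180 = 6.456e-11·1.97289e-07 ≈ 1.274e-17.

1.3e-17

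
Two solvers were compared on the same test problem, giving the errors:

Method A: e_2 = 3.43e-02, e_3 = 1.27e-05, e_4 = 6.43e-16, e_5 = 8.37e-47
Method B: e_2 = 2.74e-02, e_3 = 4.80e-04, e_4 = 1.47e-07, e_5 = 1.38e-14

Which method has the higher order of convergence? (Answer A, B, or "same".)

A

Method A: p ≈ ln(8.37e-47/6.43e-16)/ln(6.43e-16/1.27e-05) ≈ 3.00.
Method B: p ≈ ln(1.38e-14/1.47e-07)/ln(1.47e-07/4.80e-04) ≈ 2.00.
Method A has the higher order (≈3.0 vs ≈2.0).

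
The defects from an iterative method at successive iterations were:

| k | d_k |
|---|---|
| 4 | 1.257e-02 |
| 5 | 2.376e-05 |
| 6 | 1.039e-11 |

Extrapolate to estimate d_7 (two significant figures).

First estimate the order: p ≈ ln(d_6/d_5) / ln(d_5/d_4) = ln(1.039e-11/2.376e-05)/ln(2.376e-05/1.257e-02) = ln(4.3729e-07)/ln(0.00189021) ≈ 2.3350.
Then d_7 ≈ d_6·(d_6/d_5)^p = 1.039e-11·(4.3729e-07)^2.3350 = 1.039e-11·1.41644e-15 ≈ 1.472e-26.

1.5e-26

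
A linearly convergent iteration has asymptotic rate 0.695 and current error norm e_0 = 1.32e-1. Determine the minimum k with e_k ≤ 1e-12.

71

After k steps, e_k ≈ 1.32e-1·0.695^k.
Need 0.695^k ≤ 1e-12/1.32e-1 = 7.57576e-12.
k ≥ ln(7.57576e-12)/ln(0.695) = -25.6061/-0.36384 = 70.377.
Smallest integer k = 71.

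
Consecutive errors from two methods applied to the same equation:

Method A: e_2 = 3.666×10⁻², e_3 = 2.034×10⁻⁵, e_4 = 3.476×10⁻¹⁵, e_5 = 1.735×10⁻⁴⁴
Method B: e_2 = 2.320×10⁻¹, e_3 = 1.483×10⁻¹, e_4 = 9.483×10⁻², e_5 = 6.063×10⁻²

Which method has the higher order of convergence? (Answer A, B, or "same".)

Method A: p ≈ ln(1.735×10⁻⁴⁴/3.476×10⁻¹⁵)/ln(3.476×10⁻¹⁵/2.034×10⁻⁵) ≈ 3.00.
Method B: p ≈ ln(6.063×10⁻²/9.483×10⁻²)/ln(9.483×10⁻²/1.483×10⁻¹) ≈ 1.00.
Method A has the higher order (≈3.0 vs ≈1.0).

A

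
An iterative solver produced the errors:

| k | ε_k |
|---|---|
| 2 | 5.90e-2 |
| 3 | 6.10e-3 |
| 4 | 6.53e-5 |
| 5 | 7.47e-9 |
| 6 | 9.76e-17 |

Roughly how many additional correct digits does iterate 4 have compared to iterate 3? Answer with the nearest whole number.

Digits gained ≈ log₁₀(ε_3/ε_4) = log₁₀(6.10e-3/6.53e-5) = log₁₀(93.415) ≈ 1.970.

2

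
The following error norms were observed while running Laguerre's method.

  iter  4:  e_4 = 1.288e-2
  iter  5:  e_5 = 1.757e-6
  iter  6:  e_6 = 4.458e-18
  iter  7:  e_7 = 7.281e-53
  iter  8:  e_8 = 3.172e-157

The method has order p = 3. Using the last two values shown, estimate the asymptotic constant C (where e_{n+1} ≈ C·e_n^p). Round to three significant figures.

0.822

C ≈ e_8 / e_7^3
  = 3.172e-157 / (7.281e-53)^3
  = 3.172e-157 / 3.85987e-157 ≈ 0.82179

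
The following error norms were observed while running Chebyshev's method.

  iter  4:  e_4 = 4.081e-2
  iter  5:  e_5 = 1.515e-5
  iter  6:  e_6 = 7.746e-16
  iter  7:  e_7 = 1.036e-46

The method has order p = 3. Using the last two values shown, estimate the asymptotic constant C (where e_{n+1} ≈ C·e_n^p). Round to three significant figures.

0.223

C ≈ e_7 / e_6^3
  = 1.036e-46 / (7.746e-16)^3
  = 1.036e-46 / 4.64764e-46 ≈ 0.22291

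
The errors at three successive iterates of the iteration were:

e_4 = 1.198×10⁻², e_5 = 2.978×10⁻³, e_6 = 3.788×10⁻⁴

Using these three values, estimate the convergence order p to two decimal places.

p ≈ ln(e_6/e_5) / ln(e_5/e_4)
  = ln(3.788×10⁻⁴/2.978×10⁻³) / ln(2.978×10⁻³/1.198×10⁻²)
  = ln(0.127199) / ln(0.248581)
  = -2.06200 / -1.39199 ≈ 1.48133

1.48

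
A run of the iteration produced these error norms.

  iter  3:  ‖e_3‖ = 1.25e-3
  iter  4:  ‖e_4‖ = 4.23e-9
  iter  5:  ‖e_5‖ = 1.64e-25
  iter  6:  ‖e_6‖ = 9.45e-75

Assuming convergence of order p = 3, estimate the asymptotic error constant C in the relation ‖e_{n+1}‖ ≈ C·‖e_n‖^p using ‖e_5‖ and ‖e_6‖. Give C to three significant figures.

C ≈ ‖e_6‖ / ‖e_5‖^3
  = 9.45e-75 / (1.64e-25)^3
  = 9.45e-75 / 4.41094e-75 ≈ 2.1424

2.14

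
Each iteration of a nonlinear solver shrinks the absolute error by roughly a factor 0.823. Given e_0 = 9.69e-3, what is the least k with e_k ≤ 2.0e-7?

After k steps, e_k ≈ 9.69e-3·0.823^k.
Need 0.823^k ≤ 2.0e-7/9.69e-3 = 2.06398e-05.
k ≥ ln(2.06398e-05)/ln(0.823) = -10.7883/-0.19480 = 55.381.
Smallest integer k = 56.

56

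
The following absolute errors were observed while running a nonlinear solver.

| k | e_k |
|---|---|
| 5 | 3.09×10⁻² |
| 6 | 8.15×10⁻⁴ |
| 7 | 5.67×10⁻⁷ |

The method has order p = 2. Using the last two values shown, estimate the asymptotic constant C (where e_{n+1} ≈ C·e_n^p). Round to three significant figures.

C ≈ e_7 / e_6^2
  = 5.67×10⁻⁷ / (8.15×10⁻⁴)^2
  = 5.67×10⁻⁷ / 6.64225e-07 ≈ 0.85363

0.854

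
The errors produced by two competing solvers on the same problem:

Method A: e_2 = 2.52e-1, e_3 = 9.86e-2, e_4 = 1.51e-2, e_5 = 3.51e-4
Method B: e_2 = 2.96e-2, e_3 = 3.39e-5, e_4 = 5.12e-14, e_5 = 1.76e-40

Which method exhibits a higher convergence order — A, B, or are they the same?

Method A: p ≈ ln(3.51e-4/1.51e-2)/ln(1.51e-2/9.86e-2) ≈ 2.00.
Method B: p ≈ ln(1.76e-40/5.12e-14)/ln(5.12e-14/3.39e-5) ≈ 3.00.
Method B has the higher order (≈3.0 vs ≈2.0).

B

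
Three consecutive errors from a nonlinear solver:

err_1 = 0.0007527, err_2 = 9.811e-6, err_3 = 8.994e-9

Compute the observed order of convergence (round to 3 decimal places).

p ≈ ln(err_3/err_2) / ln(err_2/err_1)
  = ln(8.994e-9/9.811e-6) / ln(9.811e-6/0.0007527)
  = ln(0.000916726) / ln(0.0130344)
  = -6.994702 / -4.340163 ≈ 1.611622

1.612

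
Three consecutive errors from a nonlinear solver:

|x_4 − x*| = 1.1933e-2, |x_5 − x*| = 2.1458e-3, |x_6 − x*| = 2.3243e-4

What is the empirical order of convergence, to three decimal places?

1.295

p ≈ ln(|x_6 − x*|/|x_5 − x*|) / ln(|x_5 − x*|/|x_4 − x*|)
  = ln(2.3243e-4/2.1458e-3) / ln(2.1458e-3/1.1933e-2)
  = ln(0.108319) / ln(0.179821)
  = -2.222675 / -1.715793 ≈ 1.295421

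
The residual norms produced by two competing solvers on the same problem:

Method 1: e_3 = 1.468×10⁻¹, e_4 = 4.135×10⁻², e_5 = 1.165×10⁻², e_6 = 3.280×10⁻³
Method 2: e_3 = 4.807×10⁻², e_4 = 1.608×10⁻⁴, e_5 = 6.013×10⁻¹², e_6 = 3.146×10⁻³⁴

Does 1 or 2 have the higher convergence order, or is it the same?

Method 1: p ≈ ln(3.280×10⁻³/1.165×10⁻²)/ln(1.165×10⁻²/4.135×10⁻²) ≈ 1.00.
Method 2: p ≈ ln(3.146×10⁻³⁴/6.013×10⁻¹²)/ln(6.013×10⁻¹²/1.608×10⁻⁴) ≈ 3.00.
Method 2 has the higher order (≈3.0 vs ≈1.0).

2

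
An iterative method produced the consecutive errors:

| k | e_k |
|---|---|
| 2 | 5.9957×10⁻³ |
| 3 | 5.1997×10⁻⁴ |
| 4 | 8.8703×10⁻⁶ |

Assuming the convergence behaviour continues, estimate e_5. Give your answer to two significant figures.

1.0e-8

First estimate the order: p ≈ ln(e_4/e_3) / ln(e_3/e_2) = ln(8.8703×10⁻⁶/5.1997×10⁻⁴)/ln(5.1997×10⁻⁴/5.9957×10⁻³) = ln(0.0170593)/ln(0.0867238) ≈ 1.6650.
Then e_5 ≈ e_4·(e_4/e_3)^p = 8.8703×10⁻⁶·(0.0170593)^1.6650 = 8.8703×10⁻⁶·0.00113819 ≈ 1.01e-08.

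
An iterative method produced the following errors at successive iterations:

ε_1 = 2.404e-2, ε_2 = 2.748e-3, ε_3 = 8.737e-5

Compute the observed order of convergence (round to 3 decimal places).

1.590

p ≈ ln(ε_3/ε_2) / ln(ε_2/ε_1)
  = ln(8.737e-5/2.748e-3) / ln(2.748e-3/2.404e-2)
  = ln(0.031794) / ln(0.114309)
  = -3.448478 / -2.168850 ≈ 1.590003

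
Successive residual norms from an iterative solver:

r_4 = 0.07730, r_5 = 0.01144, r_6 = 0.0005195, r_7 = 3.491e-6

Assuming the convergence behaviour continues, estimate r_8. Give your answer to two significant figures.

1.1e-9

First estimate the order: p ≈ ln(r_7/r_6) / ln(r_6/r_5) = ln(3.491e-6/0.0005195)/ln(0.0005195/0.01144) = ln(0.00671992)/ln(0.0454108) ≈ 1.6179.
Then r_8 ≈ r_7·(r_7/r_6)^p = 3.491e-6·(0.00671992)^1.6179 = 3.491e-6·0.000305416 ≈ 1.066e-09.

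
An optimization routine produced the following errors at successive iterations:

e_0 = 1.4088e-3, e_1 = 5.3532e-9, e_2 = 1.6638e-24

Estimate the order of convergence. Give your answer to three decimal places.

p ≈ ln(e_2/e_1) / ln(e_1/e_0)
  = ln(1.6638e-24/5.3532e-9) / ln(5.3532e-9/1.4088e-3)
  = ln(3.10805e-16) / ln(3.79983e-06)
  = -35.707366 / -12.480554 ≈ 2.861040

2.861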